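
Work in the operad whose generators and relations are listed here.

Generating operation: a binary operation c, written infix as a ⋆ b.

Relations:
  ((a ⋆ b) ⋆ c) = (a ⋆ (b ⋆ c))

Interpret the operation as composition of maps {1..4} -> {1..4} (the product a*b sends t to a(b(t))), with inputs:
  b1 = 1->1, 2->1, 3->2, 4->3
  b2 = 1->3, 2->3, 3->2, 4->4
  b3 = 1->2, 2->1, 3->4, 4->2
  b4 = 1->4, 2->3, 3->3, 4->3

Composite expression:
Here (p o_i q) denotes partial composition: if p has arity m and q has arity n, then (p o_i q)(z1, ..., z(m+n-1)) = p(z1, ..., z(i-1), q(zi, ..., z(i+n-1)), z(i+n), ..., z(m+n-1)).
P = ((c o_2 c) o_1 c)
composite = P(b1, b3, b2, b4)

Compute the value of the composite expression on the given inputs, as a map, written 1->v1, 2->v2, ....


1->1, 2->1, 3->1, 4->1


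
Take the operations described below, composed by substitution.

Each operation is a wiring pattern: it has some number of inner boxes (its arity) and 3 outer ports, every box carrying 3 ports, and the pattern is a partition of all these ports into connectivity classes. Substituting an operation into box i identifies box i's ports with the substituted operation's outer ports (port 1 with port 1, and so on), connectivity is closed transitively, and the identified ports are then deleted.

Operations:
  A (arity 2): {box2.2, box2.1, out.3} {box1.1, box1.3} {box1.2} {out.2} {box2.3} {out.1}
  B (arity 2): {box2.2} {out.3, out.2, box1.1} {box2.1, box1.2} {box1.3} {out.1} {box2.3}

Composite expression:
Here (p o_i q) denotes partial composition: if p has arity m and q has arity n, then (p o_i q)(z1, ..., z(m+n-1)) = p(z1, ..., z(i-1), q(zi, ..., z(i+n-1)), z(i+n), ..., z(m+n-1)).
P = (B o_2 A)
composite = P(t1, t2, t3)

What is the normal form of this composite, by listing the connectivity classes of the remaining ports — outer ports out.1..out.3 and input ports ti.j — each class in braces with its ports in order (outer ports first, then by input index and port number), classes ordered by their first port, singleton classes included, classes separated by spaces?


{out.1} {out.2, out.3, t1.1} {t1.2} {t1.3} {t2.1, t2.3} {t2.2} {t3.1, t3.2} {t3.3}

After gluing at B, chains via deleted ports link the t-ports.
after A, the pattern on (t2, t3) reads {out.1} {out.2} {out.3, t3.1, t3.2} {t2.1, t2.3} {t2.2} {t3.3} (out.j = its outer ports)
after B, the pattern on (t1, t2, t3) reads {out.1} {out.2, out.3, t1.1} {t1.2} {t1.3} {t2.1, t2.3} {t2.2} {t3.1, t3.2} {t3.3} (out.j = its outer ports)


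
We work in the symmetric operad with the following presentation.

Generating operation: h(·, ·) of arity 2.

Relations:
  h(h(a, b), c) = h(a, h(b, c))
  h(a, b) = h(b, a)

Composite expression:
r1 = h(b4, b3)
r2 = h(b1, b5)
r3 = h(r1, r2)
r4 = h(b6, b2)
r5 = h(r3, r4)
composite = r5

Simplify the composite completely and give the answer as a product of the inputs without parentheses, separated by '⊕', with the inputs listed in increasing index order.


b1 ⊕ b2 ⊕ b3 ⊕ b4 ⊕ b5 ⊕ b6

Key point: h commutes, so take the b-inputs in any fixed order.
h(b4, b3) flattens to b4 ⊕ b3
h(b1, b5) flattens to b1 ⊕ b5
h(h(b4, b3), h(b1, b5)) flattens to b4 ⊕ b3 ⊕ b1 ⊕ b5
h(b6, b2) flattens to b6 ⊕ b2
h(h(h(b4, b3), h(b1, b5)), h(b6, b2)) flattens to b4 ⊕ b3 ⊕ b1 ⊕ b5 ⊕ b6 ⊕ b2
commutativity sorts the factors: b1 ⊕ b2 ⊕ b3 ⊕ b4 ⊕ b5 ⊕ b6


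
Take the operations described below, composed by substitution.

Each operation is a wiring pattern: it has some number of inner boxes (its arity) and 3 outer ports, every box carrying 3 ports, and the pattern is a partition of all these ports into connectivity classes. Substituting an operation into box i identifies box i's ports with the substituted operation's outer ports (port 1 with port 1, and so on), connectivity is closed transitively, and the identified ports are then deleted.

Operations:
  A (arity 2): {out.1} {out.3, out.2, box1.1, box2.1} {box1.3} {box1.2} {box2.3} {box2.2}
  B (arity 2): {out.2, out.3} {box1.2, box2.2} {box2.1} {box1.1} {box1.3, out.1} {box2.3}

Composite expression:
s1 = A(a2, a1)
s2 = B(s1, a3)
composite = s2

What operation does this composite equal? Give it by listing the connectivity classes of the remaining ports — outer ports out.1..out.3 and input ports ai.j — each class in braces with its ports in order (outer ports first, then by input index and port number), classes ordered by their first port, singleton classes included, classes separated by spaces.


{out.1, a1.1, a2.1, a3.2} {out.2, out.3} {a1.2} {a1.3} {a2.2} {a2.3} {a3.1} {a3.3}


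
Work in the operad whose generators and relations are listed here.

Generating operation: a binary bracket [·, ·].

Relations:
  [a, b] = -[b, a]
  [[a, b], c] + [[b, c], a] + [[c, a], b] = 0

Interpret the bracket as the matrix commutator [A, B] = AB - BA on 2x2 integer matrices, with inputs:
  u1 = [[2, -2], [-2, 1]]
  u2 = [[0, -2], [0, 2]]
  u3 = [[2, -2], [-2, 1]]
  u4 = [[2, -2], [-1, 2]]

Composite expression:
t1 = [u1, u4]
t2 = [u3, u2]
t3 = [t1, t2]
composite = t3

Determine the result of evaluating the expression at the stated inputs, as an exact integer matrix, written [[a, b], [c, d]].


[[-2, 8], [8, 2]]


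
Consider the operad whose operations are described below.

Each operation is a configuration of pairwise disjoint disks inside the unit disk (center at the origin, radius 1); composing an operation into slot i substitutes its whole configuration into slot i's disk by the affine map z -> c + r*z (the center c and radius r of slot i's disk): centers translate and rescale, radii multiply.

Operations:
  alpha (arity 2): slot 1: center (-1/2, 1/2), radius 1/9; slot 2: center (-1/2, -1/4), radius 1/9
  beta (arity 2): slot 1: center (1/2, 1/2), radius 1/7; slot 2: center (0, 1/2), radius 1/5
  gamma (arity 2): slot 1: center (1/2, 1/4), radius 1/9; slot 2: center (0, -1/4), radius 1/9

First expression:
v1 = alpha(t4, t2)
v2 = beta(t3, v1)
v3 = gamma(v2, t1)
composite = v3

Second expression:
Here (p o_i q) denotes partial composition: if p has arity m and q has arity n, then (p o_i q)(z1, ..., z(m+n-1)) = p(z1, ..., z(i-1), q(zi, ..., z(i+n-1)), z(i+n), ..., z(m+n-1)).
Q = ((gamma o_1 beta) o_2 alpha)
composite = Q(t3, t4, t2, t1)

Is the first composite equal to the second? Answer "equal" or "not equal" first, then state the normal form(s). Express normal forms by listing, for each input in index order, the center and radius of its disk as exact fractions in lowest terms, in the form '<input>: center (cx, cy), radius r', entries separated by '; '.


equal; the common form is t1: center (0, -1/4), radius 1/9; t2: center (22/45, 3/10), radius 1/405; t3: center (5/9, 11/36), radius 1/63; t4: center (22/45, 19/60), radius 1/405

In normal form, the first expression is t1: center (0, -1/4), radius 1/9; t2: center (22/45, 3/10), radius 1/405; t3: center (5/9, 11/36), radius 1/63; t4: center (22/45, 19/60), radius 1/405
In normal form, the second expression is t1: center (0, -1/4), radius 1/9; t2: center (22/45, 3/10), radius 1/405; t3: center (5/9, 11/36), radius 1/63; t4: center (22/45, 19/60), radius 1/405
The normal forms match — equal.


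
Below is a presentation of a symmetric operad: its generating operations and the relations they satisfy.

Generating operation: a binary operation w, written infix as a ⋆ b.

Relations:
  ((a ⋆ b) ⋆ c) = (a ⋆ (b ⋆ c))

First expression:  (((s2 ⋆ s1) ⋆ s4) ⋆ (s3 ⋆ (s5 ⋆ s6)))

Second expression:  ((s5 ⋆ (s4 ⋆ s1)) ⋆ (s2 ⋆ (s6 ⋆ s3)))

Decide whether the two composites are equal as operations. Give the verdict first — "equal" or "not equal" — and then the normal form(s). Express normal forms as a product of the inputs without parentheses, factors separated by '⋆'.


not equal: they reduce to s2 ⋆ s1 ⋆ s4 ⋆ s3 ⋆ s5 ⋆ s6 and s5 ⋆ s4 ⋆ s1 ⋆ s2 ⋆ s6 ⋆ s3


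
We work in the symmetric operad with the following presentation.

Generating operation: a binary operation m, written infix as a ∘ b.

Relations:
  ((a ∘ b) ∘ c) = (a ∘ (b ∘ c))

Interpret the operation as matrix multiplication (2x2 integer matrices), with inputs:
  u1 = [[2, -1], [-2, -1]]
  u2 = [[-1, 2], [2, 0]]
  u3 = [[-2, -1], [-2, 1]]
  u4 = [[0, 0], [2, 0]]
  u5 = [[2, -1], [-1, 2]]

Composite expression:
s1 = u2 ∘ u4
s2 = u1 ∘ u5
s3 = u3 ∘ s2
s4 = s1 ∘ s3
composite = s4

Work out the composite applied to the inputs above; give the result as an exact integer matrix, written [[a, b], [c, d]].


[[-28, 32], [0, 0]]

(u2 ∘ u4) = [[4, 0], [0, 0]]
(u1 ∘ u5) = [[5, -4], [-3, 0]]
(u3 ∘ (u1 ∘ u5)) = [[-7, 8], [-13, 8]]
((u2 ∘ u4) ∘ (u3 ∘ (u1 ∘ u5))) = [[-28, 32], [0, 0]]


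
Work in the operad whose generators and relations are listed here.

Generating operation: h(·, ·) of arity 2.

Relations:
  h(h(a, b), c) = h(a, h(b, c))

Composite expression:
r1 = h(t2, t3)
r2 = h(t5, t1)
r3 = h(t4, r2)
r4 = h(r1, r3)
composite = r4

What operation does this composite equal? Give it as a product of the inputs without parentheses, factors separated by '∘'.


All parenthesizations of h agree; list the t-inputs left to right.
h(t2, t3) unparenthesizes to t2 ∘ t3
h(t5, t1) unparenthesizes to t5 ∘ t1
h(t4, h(t5, t1)) unparenthesizes to t4 ∘ t5 ∘ t1
h(h(t2, t3), h(t4, h(t5, t1))) unparenthesizes to t2 ∘ t3 ∘ t4 ∘ t5 ∘ t1

t2 ∘ t3 ∘ t4 ∘ t5 ∘ t1


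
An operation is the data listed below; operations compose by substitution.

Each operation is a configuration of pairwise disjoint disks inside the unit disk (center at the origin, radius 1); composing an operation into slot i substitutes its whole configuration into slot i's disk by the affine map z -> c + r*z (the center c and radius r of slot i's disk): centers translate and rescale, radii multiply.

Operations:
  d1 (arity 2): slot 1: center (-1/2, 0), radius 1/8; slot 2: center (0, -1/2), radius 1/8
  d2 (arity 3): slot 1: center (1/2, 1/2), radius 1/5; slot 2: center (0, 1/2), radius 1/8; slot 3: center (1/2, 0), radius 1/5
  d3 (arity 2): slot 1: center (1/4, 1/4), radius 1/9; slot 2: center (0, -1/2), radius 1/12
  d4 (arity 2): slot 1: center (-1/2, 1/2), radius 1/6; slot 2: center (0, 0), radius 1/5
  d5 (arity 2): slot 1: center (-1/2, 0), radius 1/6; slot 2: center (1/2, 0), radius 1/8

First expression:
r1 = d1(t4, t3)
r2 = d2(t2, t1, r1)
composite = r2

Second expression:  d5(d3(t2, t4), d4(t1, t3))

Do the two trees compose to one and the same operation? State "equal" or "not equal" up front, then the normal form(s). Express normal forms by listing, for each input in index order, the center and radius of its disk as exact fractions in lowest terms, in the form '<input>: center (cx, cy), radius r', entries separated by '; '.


not equal: they reduce to t1: center (0, 1/2), radius 1/8; t2: center (1/2, 1/2), radius 1/5; t3: center (1/2, -1/10), radius 1/40; t4: center (2/5, 0), radius 1/40 and t1: center (7/16, 1/16), radius 1/48; t2: center (-11/24, 1/24), radius 1/54; t3: center (1/2, 0), radius 1/40; t4: center (-1/2, -1/12), radius 1/72

Normal form of the first expression: t1: center (0, 1/2), radius 1/8; t2: center (1/2, 1/2), radius 1/5; t3: center (1/2, -1/10), radius 1/40; t4: center (2/5, 0), radius 1/40
Normal form of the second expression: t1: center (7/16, 1/16), radius 1/48; t2: center (-11/24, 1/24), radius 1/54; t3: center (1/2, 0), radius 1/40; t4: center (-1/2, -1/12), radius 1/72
Different reductions; not equal.


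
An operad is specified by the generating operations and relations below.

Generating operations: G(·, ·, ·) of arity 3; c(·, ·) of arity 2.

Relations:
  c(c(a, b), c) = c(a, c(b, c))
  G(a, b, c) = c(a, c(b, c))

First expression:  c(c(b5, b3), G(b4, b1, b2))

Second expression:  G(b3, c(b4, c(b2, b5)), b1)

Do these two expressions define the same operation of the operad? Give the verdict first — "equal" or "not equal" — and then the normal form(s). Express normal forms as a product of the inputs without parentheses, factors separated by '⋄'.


not equal: they reduce to b5 ⋄ b3 ⋄ b4 ⋄ b1 ⋄ b2 and b3 ⋄ b4 ⋄ b2 ⋄ b5 ⋄ b1


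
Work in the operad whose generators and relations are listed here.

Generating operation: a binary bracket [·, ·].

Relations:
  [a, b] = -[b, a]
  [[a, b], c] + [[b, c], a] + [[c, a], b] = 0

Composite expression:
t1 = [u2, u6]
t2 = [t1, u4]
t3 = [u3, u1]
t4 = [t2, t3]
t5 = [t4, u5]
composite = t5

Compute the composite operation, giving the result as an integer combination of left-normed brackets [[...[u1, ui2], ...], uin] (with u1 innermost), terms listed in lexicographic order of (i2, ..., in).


Left-normed coefficients sit on the u1-initial expansion words.
Composite bracket: [[[[u2, u6], u4], [u3, u1]], u5]
The bracket unfolds into 32 signed words via [a, b] = ab - ba (2^5 = 32).
Only words starting with u1 matter:
  the word u1u3u2u6u4u5 carries sign +1 and contributes +[[[[[u1, u3], u2], u6], u4], u5]
  the word u1u3u4u2u6u5 carries sign -1 and contributes -[[[[[u1, u3], u4], u2], u6], u5]
  the word u1u3u4u6u2u5 carries sign +1 and contributes +[[[[[u1, u3], u4], u6], u2], u5]
  the word u1u3u6u2u4u5 carries sign -1 and contributes -[[[[[u1, u3], u6], u2], u4], u5]

[[[[[u1, u3], u2], u6], u4], u5] - [[[[[u1, u3], u4], u2], u6], u5] + [[[[[u1, u3], u4], u6], u2], u5] - [[[[[u1, u3], u6], u2], u4], u5]


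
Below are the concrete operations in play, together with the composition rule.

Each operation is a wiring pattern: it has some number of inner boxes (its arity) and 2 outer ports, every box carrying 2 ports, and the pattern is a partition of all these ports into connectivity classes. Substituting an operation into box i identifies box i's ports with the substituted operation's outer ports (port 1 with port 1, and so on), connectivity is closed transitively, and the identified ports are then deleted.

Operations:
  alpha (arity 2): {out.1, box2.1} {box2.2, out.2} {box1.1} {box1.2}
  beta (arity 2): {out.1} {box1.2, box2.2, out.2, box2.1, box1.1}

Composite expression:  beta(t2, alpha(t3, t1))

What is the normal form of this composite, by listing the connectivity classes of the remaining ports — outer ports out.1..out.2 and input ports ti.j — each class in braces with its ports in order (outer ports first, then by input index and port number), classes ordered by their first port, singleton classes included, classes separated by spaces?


{out.1} {out.2, t1.1, t1.2, t2.1, t2.2} {t3.1} {t3.2}

Two ports join when wires chain via beta-identified ports.
composing alpha on (t3, t1), with out.j its own outer ports: {out.1, t1.1} {out.2, t1.2} {t3.1} {t3.2}
composing beta on (t2, t3, t1), with out.j its own outer ports: {out.1} {out.2, t1.1, t1.2, t2.1, t2.2} {t3.1} {t3.2}


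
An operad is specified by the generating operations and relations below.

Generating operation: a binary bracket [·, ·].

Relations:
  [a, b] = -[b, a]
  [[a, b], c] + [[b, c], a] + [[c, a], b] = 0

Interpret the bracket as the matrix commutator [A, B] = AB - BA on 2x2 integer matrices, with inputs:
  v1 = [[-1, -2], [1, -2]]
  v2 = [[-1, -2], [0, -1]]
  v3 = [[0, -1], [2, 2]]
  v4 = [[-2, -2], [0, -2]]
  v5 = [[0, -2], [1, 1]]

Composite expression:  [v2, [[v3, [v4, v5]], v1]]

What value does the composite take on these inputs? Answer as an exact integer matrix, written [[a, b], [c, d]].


[v4, v5] = [[-2, -2], [0, 2]]
[v3, [v4, v5]] = [[4, 0], [-8, -4]]
[[v3, [v4, v5]], v1] = [[-16, -16], [-16, 16]]
[v2, [[v3, [v4, v5]], v1]] = [[32, -64], [0, -32]]

[[32, -64], [0, -32]]


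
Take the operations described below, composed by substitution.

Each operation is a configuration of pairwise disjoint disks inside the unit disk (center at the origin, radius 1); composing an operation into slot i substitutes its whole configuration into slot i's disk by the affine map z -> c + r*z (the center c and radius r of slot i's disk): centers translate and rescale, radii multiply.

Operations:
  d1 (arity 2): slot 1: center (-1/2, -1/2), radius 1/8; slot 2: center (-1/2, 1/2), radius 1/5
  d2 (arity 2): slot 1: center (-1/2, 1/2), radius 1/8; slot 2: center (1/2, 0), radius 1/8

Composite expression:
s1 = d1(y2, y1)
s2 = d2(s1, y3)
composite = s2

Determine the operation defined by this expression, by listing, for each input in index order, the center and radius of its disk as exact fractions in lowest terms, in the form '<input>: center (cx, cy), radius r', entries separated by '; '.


y1: center (-9/16, 9/16), radius 1/40; y2: center (-9/16, 7/16), radius 1/64; y3: center (1/2, 0), radius 1/8

Follow each y-input down from d2: c' goes to c + r*c', radius to r*r'.
tracing y2 down its 2-map path: center (-9/16, 7/16), radius 1/64
tracing y1 down its 2-map path: center (-9/16, 9/16), radius 1/40
tracing y3 down its 1-map path: center (1/2, 0), radius 1/8


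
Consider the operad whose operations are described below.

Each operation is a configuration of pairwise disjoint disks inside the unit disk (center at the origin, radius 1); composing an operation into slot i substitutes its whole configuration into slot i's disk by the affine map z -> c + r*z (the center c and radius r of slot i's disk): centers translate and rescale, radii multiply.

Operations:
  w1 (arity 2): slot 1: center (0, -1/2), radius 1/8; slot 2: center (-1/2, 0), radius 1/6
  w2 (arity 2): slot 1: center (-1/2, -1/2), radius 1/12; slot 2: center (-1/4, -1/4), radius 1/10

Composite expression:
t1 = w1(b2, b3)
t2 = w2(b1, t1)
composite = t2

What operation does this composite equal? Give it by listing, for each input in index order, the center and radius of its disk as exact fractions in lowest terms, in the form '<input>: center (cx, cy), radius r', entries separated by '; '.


Affine substitution under w2: radii multiply and b-centers shift.
tracing b1 down its 1-map path: center (-1/2, -1/2), radius 1/12
tracing b2 down its 2-map path: center (-1/4, -3/10), radius 1/80
tracing b3 down its 2-map path: center (-3/10, -1/4), radius 1/60

b1: center (-1/2, -1/2), radius 1/12; b2: center (-1/4, -3/10), radius 1/80; b3: center (-3/10, -1/4), radius 1/60


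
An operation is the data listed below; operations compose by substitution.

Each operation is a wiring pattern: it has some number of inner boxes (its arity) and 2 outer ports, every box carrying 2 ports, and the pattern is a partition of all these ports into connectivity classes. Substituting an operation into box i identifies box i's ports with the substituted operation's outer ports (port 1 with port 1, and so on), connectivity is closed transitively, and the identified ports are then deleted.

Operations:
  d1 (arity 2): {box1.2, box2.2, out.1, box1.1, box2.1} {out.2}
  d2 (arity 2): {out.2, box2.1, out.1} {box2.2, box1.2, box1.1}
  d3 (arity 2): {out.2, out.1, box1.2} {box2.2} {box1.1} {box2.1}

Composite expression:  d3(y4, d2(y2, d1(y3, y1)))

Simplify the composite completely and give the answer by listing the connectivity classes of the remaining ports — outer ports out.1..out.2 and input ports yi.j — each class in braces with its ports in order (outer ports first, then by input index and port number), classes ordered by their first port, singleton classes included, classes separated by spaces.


{out.1, out.2, y4.2} {y1.1, y1.2, y3.1, y3.2} {y2.1, y2.2} {y4.1}


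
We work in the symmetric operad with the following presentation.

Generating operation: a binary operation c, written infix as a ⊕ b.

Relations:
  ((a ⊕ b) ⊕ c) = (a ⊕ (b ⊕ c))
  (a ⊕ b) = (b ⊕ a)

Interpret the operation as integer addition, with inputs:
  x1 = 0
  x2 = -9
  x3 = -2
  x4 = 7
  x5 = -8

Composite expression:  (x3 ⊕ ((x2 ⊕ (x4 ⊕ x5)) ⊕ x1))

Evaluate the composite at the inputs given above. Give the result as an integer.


-12

(x4 ⊕ x5) = -1
(x2 ⊕ (x4 ⊕ x5)) = -10
((x2 ⊕ (x4 ⊕ x5)) ⊕ x1) = -10
(x3 ⊕ ((x2 ⊕ (x4 ⊕ x5)) ⊕ x1)) = -12


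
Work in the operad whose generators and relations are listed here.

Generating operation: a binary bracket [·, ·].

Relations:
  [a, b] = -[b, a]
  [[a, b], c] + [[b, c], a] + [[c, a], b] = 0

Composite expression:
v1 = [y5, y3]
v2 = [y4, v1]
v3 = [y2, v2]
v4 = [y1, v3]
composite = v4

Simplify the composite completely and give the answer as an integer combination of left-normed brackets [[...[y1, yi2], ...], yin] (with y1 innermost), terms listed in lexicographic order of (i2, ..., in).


[[[[y1, y2], y3], y5], y4] - [[[[y1, y2], y4], y3], y5] + [[[[y1, y2], y4], y5], y3] - [[[[y1, y2], y5], y3], y4] - [[[[y1, y3], y5], y4], y2] + [[[[y1, y4], y3], y5], y2] - [[[[y1, y4], y5], y3], y2] + [[[[y1, y5], y3], y4], y2]

Skip Jacobi rewriting: expand, keep y1-initial words, read off terms.
Composite bracket: [y1, [y2, [y4, [y5, y3]]]]
Applying ab - ba throughout gives 16 signed words (2^4 = 16).
Words beginning with y1 determine it all:
  y1y2y3y5y4 appears with sign +1, giving the term +[[[[y1, y2], y3], y5], y4]
  y1y2y4y3y5 appears with sign -1, giving the term -[[[[y1, y2], y4], y3], y5]
  y1y2y4y5y3 appears with sign +1, giving the term +[[[[y1, y2], y4], y5], y3]
  y1y2y5y3y4 appears with sign -1, giving the term -[[[[y1, y2], y5], y3], y4]
  y1y3y5y4y2 appears with sign -1, giving the term -[[[[y1, y3], y5], y4], y2]
  y1y4y3y5y2 appears with sign +1, giving the term +[[[[y1, y4], y3], y5], y2]
  y1y4y5y3y2 appears with sign -1, giving the term -[[[[y1, y4], y5], y3], y2]
  y1y5y3y4y2 appears with sign +1, giving the term +[[[[y1, y5], y3], y4], y2]


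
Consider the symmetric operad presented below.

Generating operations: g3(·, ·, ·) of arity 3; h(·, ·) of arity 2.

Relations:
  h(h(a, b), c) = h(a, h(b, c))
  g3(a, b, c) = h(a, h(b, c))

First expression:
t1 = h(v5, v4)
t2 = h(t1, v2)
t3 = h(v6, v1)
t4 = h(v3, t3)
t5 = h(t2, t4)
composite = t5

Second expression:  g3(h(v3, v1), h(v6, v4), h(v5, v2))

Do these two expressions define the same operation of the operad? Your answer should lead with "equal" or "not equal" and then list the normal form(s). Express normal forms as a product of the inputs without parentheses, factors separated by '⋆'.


not equal; first: v5 ⋆ v4 ⋆ v2 ⋆ v3 ⋆ v6 ⋆ v1; second: v3 ⋆ v1 ⋆ v6 ⋆ v4 ⋆ v5 ⋆ v2

In normal form, the first expression is v5 ⋆ v4 ⋆ v2 ⋆ v3 ⋆ v6 ⋆ v1
In normal form, the second expression is v3 ⋆ v1 ⋆ v6 ⋆ v4 ⋆ v5 ⋆ v2
The forms do not match — not equal.


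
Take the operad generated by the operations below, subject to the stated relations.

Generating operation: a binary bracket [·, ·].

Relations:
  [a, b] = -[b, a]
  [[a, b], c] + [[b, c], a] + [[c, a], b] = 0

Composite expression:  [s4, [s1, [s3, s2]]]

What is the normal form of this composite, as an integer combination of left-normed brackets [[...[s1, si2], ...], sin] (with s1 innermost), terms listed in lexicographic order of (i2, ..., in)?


[[[s1, s2], s3], s4] - [[[s1, s3], s2], s4]

Left-normed coefficients sit on the s1-initial expansion words.
Composite bracket: [s4, [s1, [s3, s2]]]
Full expansion: 8 signed words from ab - ba (2^3 = 8).
The s1-initial words carry the normal form:
  from s1s2s3s4, sign +1: term +[[[s1, s2], s3], s4]
  from s1s3s2s4, sign -1: term -[[[s1, s3], s2], s4]


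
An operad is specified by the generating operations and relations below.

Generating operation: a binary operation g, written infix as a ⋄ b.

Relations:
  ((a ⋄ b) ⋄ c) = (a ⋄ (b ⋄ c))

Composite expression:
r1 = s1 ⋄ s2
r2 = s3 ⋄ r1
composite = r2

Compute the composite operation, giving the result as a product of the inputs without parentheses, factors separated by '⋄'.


s3 ⋄ s1 ⋄ s2

Every regrouping of g is equal, so read the s-inputs in written order.
(s1 ⋄ s2) collapses to s1 ⋄ s2
(s3 ⋄ (s1 ⋄ s2)) collapses to s3 ⋄ s1 ⋄ s2


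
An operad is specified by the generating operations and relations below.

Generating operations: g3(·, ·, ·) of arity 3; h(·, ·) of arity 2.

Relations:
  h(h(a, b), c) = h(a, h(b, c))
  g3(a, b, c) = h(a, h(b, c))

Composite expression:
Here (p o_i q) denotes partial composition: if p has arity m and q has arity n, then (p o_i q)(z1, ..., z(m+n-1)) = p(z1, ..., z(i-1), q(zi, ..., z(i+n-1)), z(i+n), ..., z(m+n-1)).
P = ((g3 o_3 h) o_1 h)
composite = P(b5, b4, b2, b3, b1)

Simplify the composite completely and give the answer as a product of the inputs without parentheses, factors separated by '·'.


Every regrouping of g3 is equal, so read the b-inputs in written order.
h(b5, b4) spells out as b5 · b4
h(b3, b1) spells out as b3 · b1
g3(h(b5, b4), b2, h(b3, b1)) spells out as b5 · b4 · b2 · b3 · b1

b5 · b4 · b2 · b3 · b1


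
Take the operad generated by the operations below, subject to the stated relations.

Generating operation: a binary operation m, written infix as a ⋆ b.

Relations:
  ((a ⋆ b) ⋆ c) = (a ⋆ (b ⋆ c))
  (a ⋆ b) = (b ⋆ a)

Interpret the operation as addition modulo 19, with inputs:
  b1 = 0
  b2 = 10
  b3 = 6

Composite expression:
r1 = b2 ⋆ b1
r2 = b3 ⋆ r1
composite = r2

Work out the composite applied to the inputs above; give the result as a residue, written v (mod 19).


16 (mod 19)

(b2 ⋆ b1) = 10
(b3 ⋆ (b2 ⋆ b1)) = 16


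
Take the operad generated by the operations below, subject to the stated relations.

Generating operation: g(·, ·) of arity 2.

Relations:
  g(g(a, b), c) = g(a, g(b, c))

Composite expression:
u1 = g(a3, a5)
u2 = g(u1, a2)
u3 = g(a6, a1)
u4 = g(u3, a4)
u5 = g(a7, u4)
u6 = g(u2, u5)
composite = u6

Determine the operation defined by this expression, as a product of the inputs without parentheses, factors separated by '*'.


a3 * a5 * a2 * a7 * a6 * a1 * a4


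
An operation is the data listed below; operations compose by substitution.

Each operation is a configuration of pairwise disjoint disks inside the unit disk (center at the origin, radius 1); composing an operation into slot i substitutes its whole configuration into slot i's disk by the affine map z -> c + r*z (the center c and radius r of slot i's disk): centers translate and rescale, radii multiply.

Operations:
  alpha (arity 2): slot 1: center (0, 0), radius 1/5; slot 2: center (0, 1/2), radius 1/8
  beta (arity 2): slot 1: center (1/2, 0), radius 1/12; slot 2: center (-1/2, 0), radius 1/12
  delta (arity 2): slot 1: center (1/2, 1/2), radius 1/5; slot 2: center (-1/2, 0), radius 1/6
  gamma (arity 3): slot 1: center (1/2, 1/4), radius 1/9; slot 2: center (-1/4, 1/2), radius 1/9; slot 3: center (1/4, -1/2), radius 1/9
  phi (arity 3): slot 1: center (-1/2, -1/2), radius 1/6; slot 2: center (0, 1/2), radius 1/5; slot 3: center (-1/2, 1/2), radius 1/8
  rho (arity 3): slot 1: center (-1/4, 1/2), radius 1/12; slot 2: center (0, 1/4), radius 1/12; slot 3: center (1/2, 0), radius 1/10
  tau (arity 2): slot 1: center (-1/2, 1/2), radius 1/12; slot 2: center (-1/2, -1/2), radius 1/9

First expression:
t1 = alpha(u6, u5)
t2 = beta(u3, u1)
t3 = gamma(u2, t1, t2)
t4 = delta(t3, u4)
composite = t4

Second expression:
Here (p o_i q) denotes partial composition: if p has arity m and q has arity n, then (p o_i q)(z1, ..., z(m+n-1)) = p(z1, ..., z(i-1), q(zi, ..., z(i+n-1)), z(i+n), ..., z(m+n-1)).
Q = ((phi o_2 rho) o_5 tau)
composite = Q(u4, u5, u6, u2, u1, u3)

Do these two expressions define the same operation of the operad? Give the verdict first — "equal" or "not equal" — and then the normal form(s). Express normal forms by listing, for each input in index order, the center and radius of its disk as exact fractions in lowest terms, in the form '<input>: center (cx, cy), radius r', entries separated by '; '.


not equal: they reduce to u1: center (97/180, 2/5), radius 1/540; u2: center (3/5, 11/20), radius 1/45; u3: center (101/180, 2/5), radius 1/540; u4: center (-1/2, 0), radius 1/6; u5: center (9/20, 11/18), radius 1/360; u6: center (9/20, 3/5), radius 1/225 and u1: center (-9/16, 9/16), radius 1/96; u2: center (1/10, 1/2), radius 1/50; u3: center (-9/16, 7/16), radius 1/72; u4: center (-1/2, -1/2), radius 1/6; u5: center (-1/20, 3/5), radius 1/60; u6: center (0, 11/20), radius 1/60


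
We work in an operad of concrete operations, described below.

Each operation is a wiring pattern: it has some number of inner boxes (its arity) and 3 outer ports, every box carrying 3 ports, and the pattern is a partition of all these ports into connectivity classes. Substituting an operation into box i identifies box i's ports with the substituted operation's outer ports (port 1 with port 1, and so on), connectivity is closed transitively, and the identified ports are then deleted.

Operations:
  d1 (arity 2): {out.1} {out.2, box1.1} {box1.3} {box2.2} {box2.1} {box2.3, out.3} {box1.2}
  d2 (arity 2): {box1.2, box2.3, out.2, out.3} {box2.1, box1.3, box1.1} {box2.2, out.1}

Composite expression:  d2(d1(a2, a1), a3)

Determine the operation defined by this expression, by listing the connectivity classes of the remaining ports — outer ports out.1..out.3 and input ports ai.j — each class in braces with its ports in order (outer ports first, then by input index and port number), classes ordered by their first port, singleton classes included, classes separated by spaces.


{out.1, a3.2} {out.2, out.3, a2.1, a3.3} {a1.1} {a1.2} {a1.3, a3.1} {a2.2} {a2.3}

Connectivity passes through glued d2-boundaries; trace each wire chain.
the subtree at d1 composes to {out.1} {out.2, a2.1} {out.3, a1.3} {a1.1} {a1.2} {a2.2} {a2.3} on (a2, a1); out.j = own outer ports
the subtree at d2 composes to {out.1, a3.2} {out.2, out.3, a2.1, a3.3} {a1.1} {a1.2} {a1.3, a3.1} {a2.2} {a2.3} on (a2, a1, a3); out.j = own outer ports


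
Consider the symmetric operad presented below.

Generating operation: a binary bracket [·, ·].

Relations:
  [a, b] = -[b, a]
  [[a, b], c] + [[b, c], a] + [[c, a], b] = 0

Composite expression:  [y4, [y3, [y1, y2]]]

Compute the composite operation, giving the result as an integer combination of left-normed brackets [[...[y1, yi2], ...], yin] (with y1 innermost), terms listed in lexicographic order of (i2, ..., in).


[[[y1, y2], y3], y4]


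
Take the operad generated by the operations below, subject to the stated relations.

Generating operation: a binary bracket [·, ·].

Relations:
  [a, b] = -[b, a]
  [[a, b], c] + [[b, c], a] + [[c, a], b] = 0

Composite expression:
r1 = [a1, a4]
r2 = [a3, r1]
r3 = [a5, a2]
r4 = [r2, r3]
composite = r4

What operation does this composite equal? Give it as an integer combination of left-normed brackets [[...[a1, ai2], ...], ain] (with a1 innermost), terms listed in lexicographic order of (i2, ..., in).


[[[[a1, a4], a3], a2], a5] - [[[[a1, a4], a3], a5], a2]

Expand each bracket as ab - ba; the a1-initial words give the coefficients.
Composite bracket: [[a3, [a1, a4]], [a5, a2]]
Each bracket splits as ab - ba, giving 16 signed words (2^4 = 16).
Collect the words opening with a1:
  a1a4a3a2a5 appears with sign +1, giving the term +[[[[a1, a4], a3], a2], a5]
  a1a4a3a5a2 appears with sign -1, giving the term -[[[[a1, a4], a3], a5], a2]


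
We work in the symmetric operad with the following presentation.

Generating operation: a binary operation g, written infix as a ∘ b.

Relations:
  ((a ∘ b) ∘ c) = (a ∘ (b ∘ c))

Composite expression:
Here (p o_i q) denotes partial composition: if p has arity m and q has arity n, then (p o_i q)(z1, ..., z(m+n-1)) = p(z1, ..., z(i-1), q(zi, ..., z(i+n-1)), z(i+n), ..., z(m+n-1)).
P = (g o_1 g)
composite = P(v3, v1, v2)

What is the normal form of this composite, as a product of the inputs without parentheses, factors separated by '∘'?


v3 ∘ v1 ∘ v2


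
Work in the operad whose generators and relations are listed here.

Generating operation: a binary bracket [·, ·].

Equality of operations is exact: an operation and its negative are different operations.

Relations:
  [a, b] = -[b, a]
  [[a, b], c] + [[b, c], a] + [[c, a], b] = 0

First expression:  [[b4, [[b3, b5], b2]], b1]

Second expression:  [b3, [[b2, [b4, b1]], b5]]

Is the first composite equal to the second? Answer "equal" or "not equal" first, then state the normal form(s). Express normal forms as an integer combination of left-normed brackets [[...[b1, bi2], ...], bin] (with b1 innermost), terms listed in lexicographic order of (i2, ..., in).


not equal; first: -[[[[b1, b2], b3], b5], b4] + [[[[b1, b2], b5], b3], b4] + [[[[b1, b3], b5], b2], b4] + [[[[b1, b4], b2], b3], b5] - [[[[b1, b4], b2], b5], b3] - [[[[b1, b4], b3], b5], b2] + [[[[b1, b4], b5], b3], b2] - [[[[b1, b5], b3], b2], b4]; second: -[[[[b1, b4], b2], b5], b3]


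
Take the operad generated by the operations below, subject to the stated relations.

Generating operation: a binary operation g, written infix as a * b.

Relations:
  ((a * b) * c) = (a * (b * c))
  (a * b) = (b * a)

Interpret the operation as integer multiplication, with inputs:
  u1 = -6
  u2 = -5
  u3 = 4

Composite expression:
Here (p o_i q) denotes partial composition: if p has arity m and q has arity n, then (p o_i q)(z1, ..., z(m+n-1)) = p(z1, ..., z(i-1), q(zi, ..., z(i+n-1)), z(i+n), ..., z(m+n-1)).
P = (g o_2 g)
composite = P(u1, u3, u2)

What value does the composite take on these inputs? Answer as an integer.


120

(u3 * u2) = -20
(u1 * (u3 * u2)) = 120


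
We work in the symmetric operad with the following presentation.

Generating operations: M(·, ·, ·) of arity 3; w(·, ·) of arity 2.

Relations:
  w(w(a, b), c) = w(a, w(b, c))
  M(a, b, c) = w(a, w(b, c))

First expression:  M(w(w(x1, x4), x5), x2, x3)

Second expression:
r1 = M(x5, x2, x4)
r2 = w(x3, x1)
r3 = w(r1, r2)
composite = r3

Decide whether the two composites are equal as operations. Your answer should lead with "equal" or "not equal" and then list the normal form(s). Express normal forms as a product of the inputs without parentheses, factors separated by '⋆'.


not equal: they reduce to x1 ⋆ x4 ⋆ x5 ⋆ x2 ⋆ x3 and x5 ⋆ x2 ⋆ x4 ⋆ x3 ⋆ x1

Normal form of the first expression: x1 ⋆ x4 ⋆ x5 ⋆ x2 ⋆ x3
Normal form of the second expression: x5 ⋆ x2 ⋆ x4 ⋆ x3 ⋆ x1
Distinct normal forms: not equal.


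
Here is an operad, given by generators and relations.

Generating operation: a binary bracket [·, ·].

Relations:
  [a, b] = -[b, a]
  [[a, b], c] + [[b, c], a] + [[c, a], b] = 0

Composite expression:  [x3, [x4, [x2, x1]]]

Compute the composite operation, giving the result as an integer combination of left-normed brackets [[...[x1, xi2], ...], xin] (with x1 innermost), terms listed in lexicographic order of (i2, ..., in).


-[[[x1, x2], x4], x3]

A multilinear Lie element is pinned by x1-initial words (x1 innermost).
Composite bracket: [x3, [x4, [x2, x1]]]
Each bracket splits as ab - ba, giving 8 signed words (2^3 = 8).
The x1-initial words carry the normal form:
  word x1x2x4x3 has sign -1, contributing -[[[x1, x2], x4], x3]


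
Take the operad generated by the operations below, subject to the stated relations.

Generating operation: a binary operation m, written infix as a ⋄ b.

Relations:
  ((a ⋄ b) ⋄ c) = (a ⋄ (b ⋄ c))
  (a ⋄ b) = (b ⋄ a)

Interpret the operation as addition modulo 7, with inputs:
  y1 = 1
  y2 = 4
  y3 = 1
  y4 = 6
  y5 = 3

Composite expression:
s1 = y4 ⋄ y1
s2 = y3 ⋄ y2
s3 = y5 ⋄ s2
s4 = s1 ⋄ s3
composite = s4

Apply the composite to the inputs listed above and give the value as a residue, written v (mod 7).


(y4 ⋄ y1) = 0
(y3 ⋄ y2) = 5
(y5 ⋄ (y3 ⋄ y2)) = 1
((y4 ⋄ y1) ⋄ (y5 ⋄ (y3 ⋄ y2))) = 1

1 (mod 7)


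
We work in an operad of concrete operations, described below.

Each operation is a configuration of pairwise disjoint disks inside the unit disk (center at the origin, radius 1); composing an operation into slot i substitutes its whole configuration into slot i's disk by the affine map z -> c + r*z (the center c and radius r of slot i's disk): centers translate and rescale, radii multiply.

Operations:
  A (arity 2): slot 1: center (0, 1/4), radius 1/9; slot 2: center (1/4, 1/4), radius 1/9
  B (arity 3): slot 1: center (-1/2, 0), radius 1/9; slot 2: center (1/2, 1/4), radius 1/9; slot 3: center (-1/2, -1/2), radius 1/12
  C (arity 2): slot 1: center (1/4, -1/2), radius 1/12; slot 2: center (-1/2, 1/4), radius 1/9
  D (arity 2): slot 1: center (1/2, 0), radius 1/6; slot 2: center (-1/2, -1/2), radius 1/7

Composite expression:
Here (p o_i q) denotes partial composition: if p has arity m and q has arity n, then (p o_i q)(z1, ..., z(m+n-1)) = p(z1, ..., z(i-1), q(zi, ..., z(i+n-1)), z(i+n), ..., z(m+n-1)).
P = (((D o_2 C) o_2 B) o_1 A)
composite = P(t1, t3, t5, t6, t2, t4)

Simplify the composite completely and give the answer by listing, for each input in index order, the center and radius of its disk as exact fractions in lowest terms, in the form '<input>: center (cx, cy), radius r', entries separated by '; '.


Follow each t-input down from D: c' goes to c + r*c', radius to r*r'.
input t1: applying the 2 nested substitutions gives center (1/2, 1/24), radius 1/54
input t3: applying the 2 nested substitutions gives center (13/24, 1/24), radius 1/54
input t5: applying the 3 nested substitutions gives center (-79/168, -4/7), radius 1/756
input t6: applying the 3 nested substitutions gives center (-11/24, -191/336), radius 1/756
input t2: applying the 3 nested substitutions gives center (-79/168, -97/168), radius 1/1008
input t4: applying the 2 nested substitutions gives center (-4/7, -13/28), radius 1/63

t1: center (1/2, 1/24), radius 1/54; t2: center (-79/168, -97/168), radius 1/1008; t3: center (13/24, 1/24), radius 1/54; t4: center (-4/7, -13/28), radius 1/63; t5: center (-79/168, -4/7), radius 1/756; t6: center (-11/24, -191/336), radius 1/756


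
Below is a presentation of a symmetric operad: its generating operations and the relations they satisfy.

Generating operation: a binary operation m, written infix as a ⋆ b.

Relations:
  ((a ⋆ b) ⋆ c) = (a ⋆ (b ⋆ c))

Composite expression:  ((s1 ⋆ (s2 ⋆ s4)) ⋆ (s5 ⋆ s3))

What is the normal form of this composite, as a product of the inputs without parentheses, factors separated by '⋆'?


s1 ⋆ s2 ⋆ s4 ⋆ s5 ⋆ s3

Every regrouping of m is equal, so read the s-inputs in written order.
(s2 ⋆ s4) spells out as s2 ⋆ s4
(s1 ⋆ (s2 ⋆ s4)) spells out as s1 ⋆ s2 ⋆ s4
(s5 ⋆ s3) spells out as s5 ⋆ s3
((s1 ⋆ (s2 ⋆ s4)) ⋆ (s5 ⋆ s3)) spells out as s1 ⋆ s2 ⋆ s4 ⋆ s5 ⋆ s3


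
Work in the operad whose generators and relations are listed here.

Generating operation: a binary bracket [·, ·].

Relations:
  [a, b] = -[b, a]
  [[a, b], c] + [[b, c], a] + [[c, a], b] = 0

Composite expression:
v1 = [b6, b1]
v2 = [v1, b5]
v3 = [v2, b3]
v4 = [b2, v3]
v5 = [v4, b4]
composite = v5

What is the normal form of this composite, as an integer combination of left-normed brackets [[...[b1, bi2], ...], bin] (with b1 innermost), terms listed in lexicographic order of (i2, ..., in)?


[[[[[b1, b6], b5], b3], b2], b4]

Expand each bracket as ab - ba; the b1-initial words give the coefficients.
Composite bracket: [[b2, [[[b6, b1], b5], b3]], b4]
Each bracket splits as ab - ba, giving 32 signed words (2^5 = 32).
Coefficients come from the b1-initial words:
  from b1b6b5b3b2b4, sign +1: term +[[[[[b1, b6], b5], b3], b2], b4]


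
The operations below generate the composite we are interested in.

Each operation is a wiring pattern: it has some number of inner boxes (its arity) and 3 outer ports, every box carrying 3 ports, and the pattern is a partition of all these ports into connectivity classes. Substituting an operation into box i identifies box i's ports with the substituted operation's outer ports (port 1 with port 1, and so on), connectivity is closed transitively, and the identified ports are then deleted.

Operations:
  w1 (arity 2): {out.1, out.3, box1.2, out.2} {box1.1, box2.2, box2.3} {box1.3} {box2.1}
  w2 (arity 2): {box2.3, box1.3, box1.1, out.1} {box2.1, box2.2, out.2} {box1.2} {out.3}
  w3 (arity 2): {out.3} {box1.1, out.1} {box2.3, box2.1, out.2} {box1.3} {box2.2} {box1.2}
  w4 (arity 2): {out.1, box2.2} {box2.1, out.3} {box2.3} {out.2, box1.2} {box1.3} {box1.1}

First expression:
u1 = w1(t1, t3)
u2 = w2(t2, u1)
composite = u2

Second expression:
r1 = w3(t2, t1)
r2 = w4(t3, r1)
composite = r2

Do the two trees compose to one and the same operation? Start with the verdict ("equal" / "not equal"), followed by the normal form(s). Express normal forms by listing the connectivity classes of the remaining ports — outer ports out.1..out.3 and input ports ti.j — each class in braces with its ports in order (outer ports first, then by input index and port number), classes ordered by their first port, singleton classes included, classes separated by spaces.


The first expression reduces to {out.1, out.2, t1.2, t2.1, t2.3} {out.3} {t1.1, t3.2, t3.3} {t1.3} {t2.2} {t3.1}
The second expression reduces to {out.1, t1.1, t1.3} {out.2, t3.2} {out.3, t2.1} {t1.2} {t2.2} {t2.3} {t3.1} {t3.3}
Distinct normal forms: not equal.

not equal: they reduce to {out.1, out.2, t1.2, t2.1, t2.3} {out.3} {t1.1, t3.2, t3.3} {t1.3} {t2.2} {t3.1} and {out.1, t1.1, t1.3} {out.2, t3.2} {out.3, t2.1} {t1.2} {t2.2} {t2.3} {t3.1} {t3.3}
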